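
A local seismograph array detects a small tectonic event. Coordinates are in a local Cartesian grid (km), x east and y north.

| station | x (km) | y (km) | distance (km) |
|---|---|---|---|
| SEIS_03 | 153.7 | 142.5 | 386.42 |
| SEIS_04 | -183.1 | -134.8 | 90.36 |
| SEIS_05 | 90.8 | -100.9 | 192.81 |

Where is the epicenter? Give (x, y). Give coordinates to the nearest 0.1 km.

Circle about each station: (x − 153.7)² + (y − 142.5)² = 386.42²; (x + 183.1)² + (y + 134.8)² = 90.36²; (x − 90.8)² + (y + 100.9)² = 192.81².
Subtracting the SEIS_03 equation from the SEIS_04 and SEIS_05 equations removes the quadratic terms:
-673.6 x − 554.6 y = 148922.20
-125.8 x − 486.8 y = 86640.23
Solving the 2×2 system: x ≈ -94.7, y ≈ -153.5 km.

-94.7 km east, -153.5 km north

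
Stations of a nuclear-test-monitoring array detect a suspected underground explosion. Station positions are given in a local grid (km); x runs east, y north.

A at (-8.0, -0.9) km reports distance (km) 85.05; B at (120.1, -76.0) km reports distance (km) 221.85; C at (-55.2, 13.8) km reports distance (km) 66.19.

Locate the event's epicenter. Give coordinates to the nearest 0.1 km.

(-39.5, 78.1)

Circle about each station: (x + 8.0)² + (y + 0.9)² = 85.05²; (x − 120.1)² + (y + 76.0)² = 221.85²; (x + 55.2)² + (y − 13.8)² = 66.19².
Subtracting pairs of circle equations eliminates x²+y² and gives linear equations (the radical axes):
256.2 x − 150.2 y = -21848.72
-94.4 x + 29.4 y = 6025.06
Solving the 2×2 system: x ≈ -39.5, y ≈ 78.1 km.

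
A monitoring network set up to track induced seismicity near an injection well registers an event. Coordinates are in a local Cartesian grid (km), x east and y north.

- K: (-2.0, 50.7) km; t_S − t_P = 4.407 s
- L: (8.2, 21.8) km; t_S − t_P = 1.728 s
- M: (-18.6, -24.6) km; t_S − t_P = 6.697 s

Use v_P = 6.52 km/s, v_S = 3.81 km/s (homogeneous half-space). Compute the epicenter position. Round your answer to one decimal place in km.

Distance from S−P lag: d = Δt · v_P v_S / (v_P − v_S) = Δt · (6.52·3.81)/(6.52−3.81) ≈ 9.1665·Δt.
So d_K = 40.40, d_L = 15.84, d_M = 61.39 km.
Circle about each station: (x + 2.0)² + (y − 50.7)² = 40.40²; (x − 8.2)² + (y − 21.8)² = 15.84²; (x + 18.6)² + (y + 24.6)² = 61.39².
Subtracting the K equation from the L and M equations removes the quadratic terms:
20.4 x − 57.8 y = -650.76
-33.2 x − 150.6 y = -3759.94
Solving the 2×2 system: x ≈ 23.9, y ≈ 19.7 km.

23.9 km east, 19.7 km north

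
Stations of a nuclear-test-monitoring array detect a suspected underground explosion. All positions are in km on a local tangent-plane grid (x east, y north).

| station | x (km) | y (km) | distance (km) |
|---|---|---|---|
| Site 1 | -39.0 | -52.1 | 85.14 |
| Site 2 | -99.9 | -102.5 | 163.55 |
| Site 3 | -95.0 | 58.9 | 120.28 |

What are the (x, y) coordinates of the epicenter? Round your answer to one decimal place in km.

x ≈ 16.1 km, y ≈ 12.8 km

Circle about each station: (x + 39.0)² + (y + 52.1)² = 85.14²; (x + 99.9)² + (y + 102.5)² = 163.55²; (x + 95.0)² + (y − 58.9)² = 120.28².
Subtracting the Site 1 equation from the Site 2 and Site 3 equations removes the quadratic terms:
-121.8 x − 100.8 y = -3248.93
-112.0 x + 222.0 y = 1040.34
Solving the 2×2 system: x ≈ 16.1, y ≈ 12.8 km.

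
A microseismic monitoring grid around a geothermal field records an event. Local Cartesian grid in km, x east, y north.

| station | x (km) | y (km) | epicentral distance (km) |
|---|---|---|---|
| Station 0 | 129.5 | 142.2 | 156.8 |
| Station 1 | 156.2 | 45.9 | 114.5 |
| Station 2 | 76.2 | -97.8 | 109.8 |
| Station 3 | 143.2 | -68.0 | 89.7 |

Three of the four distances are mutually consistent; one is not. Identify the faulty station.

Station 3

Solve using three stations at a time. Using Station 0, Station 1, Station 2 (subtract circle equations pairwise → linear system) gives (x, y) ≈ (48.2, 8.2).
Distances from that point to each station vs reported:
  Station 0: calculated 156.7 vs reported 156.8 → residual 0.1 km
  Station 1: calculated 114.4 vs reported 114.5 → residual 0.1 km
  Station 2: calculated 109.7 vs reported 109.8 → residual 0.1 km
  Station 3: calculated 121.8 vs reported 89.7 → residual 32.1 km
Station 0, Station 1, Station 2 are mutually consistent (residuals ≈ 0); Station 3 is off by 32.1 km.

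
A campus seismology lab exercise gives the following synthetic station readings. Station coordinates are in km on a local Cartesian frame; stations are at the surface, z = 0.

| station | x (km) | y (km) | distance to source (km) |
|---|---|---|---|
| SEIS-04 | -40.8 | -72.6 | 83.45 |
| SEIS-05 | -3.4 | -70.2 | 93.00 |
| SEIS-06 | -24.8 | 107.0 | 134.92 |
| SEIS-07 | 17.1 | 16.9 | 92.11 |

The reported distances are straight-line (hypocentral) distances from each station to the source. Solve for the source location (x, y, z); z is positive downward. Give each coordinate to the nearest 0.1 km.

(-48.4, -12.7, 57.6)

Each station gives a sphere (x−x_i)² + (y−y_i)² + z² = d_i² (stations at z=0).
Subtracting the SEIS-04 sphere from SEIS-05 and SEIS-06: z² cancels, leaving linear equations in x and y:
74.8 x + 4.8 y = -3680.90
32.0 x + 359.2 y = -6110.86
Solving: x ≈ -48.395, y ≈ -12.701 km (keep extra digits for the depth step; rounded: -48.4, -12.7).
Then from the SEIS-04 sphere: z² = 83.45² − (x + 40.8)² − (y + 72.6)² with x = -48.395, y = -12.701, so z ≈ 57.605 ≈ 57.6 km.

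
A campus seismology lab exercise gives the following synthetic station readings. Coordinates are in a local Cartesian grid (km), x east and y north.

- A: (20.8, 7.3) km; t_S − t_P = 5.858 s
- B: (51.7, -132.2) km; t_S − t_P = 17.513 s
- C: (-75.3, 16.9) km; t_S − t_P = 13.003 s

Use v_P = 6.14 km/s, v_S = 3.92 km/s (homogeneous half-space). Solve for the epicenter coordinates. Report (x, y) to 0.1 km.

Distance from S−P lag: d = Δt · v_P v_S / (v_P − v_S) = Δt · (6.14·3.92)/(6.14−3.92) ≈ 10.8418·Δt.
So d_A = 63.51, d_B = 189.87, d_C = 140.98 km.
Circle about each station: (x − 20.8)² + (y − 7.3)² = 63.51²; (x − 51.7)² + (y + 132.2)² = 189.87²; (x + 75.3)² + (y − 16.9)² = 140.98².
Subtracting pairs of circle equations eliminates x²+y² and gives linear equations (the radical axes):
61.8 x − 279.0 y = -12353.30
-192.2 x + 19.2 y = -10372.07
Solving the 2×2 system: x ≈ 59.7, y ≈ 57.5 km.

x ≈ 59.7 km, y ≈ 57.5 km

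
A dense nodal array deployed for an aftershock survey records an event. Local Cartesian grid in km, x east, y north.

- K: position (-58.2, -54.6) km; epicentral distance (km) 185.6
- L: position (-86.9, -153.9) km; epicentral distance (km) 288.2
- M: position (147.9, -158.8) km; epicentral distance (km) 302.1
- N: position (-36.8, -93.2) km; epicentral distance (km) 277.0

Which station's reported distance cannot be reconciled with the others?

Solve using three stations at a time. Using K, L, M (subtract circle equations pairwise → linear system) gives (x, y) ≈ (18.7, 114.2).
Distances from that point to each station vs reported:
  K: calculated 185.4 vs reported 185.6 → residual 0.2 km
  L: calculated 288.1 vs reported 288.2 → residual 0.1 km
  M: calculated 302.0 vs reported 302.1 → residual 0.1 km
  N: calculated 214.6 vs reported 277.0 → residual 62.4 km
K, L, M are mutually consistent (residuals ≈ 0); N is off by 62.4 km.

N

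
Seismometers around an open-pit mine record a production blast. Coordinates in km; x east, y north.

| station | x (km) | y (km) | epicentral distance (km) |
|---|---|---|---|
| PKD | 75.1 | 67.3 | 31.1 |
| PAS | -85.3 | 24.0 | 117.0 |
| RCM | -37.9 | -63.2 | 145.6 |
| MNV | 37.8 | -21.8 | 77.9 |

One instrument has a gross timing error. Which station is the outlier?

PAS

Solve using three stations at a time. Using PKD, RCM, MNV (subtract circle equations pairwise → linear system) gives (x, y) ≈ (46.2, 55.7).
Distances from that point to each station vs reported:
  PKD: calculated 31.2 vs reported 31.1 → residual 0.1 km
  PAS: calculated 135.3 vs reported 117.0 → residual 18.3 km
  RCM: calculated 145.6 vs reported 145.6 → residual 0.0 km
  MNV: calculated 77.9 vs reported 77.9 → residual 0.0 km
PKD, RCM, MNV are mutually consistent (residuals ≈ 0); PAS is off by 18.3 km.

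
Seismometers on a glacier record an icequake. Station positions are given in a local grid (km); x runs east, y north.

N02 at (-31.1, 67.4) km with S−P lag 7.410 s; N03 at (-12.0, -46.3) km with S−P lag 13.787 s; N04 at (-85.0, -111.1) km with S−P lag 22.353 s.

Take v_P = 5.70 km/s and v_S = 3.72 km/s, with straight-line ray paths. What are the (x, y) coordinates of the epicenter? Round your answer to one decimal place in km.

Distance from S−P lag: d = Δt · v_P v_S / (v_P − v_S) = Δt · (5.70·3.72)/(5.70−3.72) ≈ 10.7091·Δt.
So d_N02 = 79.35, d_N03 = 147.65, d_N04 = 239.38 km.
Circle about each station: (x + 31.1)² + (y − 67.4)² = 79.35²; (x + 12.0)² + (y + 46.3)² = 147.65²; (x + 85.0)² + (y + 111.1)² = 239.38².
Subtracting pairs of circle equations eliminates x²+y² and gives linear equations (the radical axes):
38.2 x − 227.4 y = -18726.38
-107.8 x − 357.0 y = -36948.12
Solving the 2×2 system: x ≈ 45.0, y ≈ 89.9 km.

x ≈ 45.0 km, y ≈ 89.9 km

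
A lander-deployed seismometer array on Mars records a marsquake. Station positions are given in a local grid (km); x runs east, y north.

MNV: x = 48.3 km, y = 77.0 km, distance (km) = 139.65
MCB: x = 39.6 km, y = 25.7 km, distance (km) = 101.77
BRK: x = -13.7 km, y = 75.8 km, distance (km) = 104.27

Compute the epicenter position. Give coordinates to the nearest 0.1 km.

(-50.4, -21.8)

Circle about each station: (x − 48.3)² + (y − 77.0)² = 139.65²; (x − 39.6)² + (y − 25.7)² = 101.77²; (x + 13.7)² + (y − 75.8)² = 104.27².
Subtracting pairs of circle equations eliminates x²+y² and gives linear equations (the radical axes):
-17.4 x − 102.6 y = 3111.75
-124.0 x − 2.4 y = 6301.33
Solving the 2×2 system: x ≈ -50.4, y ≈ -21.8 km.
Check against MNV (with the unrounded x, y): √((x − 48.3)²+(y − 77.0)²) = 139.64 ≈ 139.65 km. ✓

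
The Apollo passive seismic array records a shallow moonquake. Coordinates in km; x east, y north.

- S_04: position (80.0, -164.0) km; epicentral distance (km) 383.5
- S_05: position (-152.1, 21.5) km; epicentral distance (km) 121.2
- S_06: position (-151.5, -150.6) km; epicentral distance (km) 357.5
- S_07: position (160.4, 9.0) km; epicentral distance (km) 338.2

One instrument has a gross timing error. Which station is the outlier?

Solve using three stations at a time. Using S_04, S_05, S_07 (subtract circle equations pairwise → linear system) gives (x, y) ≈ (-150.3, 142.7).
Distances from that point to each station vs reported:
  S_04: calculated 383.5 vs reported 383.5 → residual 0.0 km
  S_05: calculated 121.2 vs reported 121.2 → residual 0.0 km
  S_06: calculated 293.3 vs reported 357.5 → residual 64.2 km
  S_07: calculated 338.2 vs reported 338.2 → residual 0.0 km
S_04, S_05, S_07 are mutually consistent (residuals ≈ 0); S_06 is off by 64.2 km.

S_06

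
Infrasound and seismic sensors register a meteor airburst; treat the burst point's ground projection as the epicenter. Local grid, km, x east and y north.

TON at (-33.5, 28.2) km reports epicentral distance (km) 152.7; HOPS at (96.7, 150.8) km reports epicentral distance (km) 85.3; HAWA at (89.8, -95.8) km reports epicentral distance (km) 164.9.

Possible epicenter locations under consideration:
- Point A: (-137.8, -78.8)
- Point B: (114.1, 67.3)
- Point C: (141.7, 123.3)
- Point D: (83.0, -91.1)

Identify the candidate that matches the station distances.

Point B

For each candidate, compare |candidate − station| to the reported distance:
Point A: residuals TON 3.3, HOPS 242.9, HAWA 63.3 → max 242.9 km
Point B: residuals TON 0.0, HOPS 0.0, HAWA 0.0 → max 0.0 km
Point C: residuals TON 46.6, HOPS 32.6, HAWA 60.3 → max 60.3 km
Point D: residuals TON 14.0, HOPS 157.0, HAWA 156.6 → max 157.0 km
Only Point B has all residuals ≈ 0.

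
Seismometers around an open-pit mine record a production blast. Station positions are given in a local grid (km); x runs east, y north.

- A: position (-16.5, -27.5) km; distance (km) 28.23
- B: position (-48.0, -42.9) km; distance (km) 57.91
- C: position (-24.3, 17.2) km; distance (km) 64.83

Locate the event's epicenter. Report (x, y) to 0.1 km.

Circle about each station: (x + 16.5)² + (y + 27.5)² = 28.23²; (x + 48.0)² + (y + 42.9)² = 57.91²; (x + 24.3)² + (y − 17.2)² = 64.83².
Subtracting pairs of circle equations eliminates x²+y² and gives linear equations (the radical axes):
-63.0 x − 30.8 y = 559.27
-15.6 x + 89.4 y = -3548.17
Solving the 2×2 system: x ≈ 9.7, y ≈ -38.0 km.

x ≈ 9.7 km, y ≈ -38.0 km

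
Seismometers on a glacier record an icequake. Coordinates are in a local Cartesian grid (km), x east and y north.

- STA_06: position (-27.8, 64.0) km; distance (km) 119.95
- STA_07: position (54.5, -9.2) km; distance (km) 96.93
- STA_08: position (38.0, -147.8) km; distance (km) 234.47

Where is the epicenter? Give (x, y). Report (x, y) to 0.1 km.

91.0 km east, 80.6 km north

Circle about each station: (x + 27.8)² + (y − 64.0)² = 119.95²; (x − 54.5)² + (y + 9.2)² = 96.93²; (x − 38.0)² + (y + 147.8)² = 234.47².
Subtracting pairs of circle equations eliminates x²+y² and gives linear equations (the radical axes):
164.6 x − 146.4 y = 3178.63
131.6 x − 423.6 y = -22168.18
Solving the 2×2 system: x ≈ 91.0, y ≈ 80.6 km.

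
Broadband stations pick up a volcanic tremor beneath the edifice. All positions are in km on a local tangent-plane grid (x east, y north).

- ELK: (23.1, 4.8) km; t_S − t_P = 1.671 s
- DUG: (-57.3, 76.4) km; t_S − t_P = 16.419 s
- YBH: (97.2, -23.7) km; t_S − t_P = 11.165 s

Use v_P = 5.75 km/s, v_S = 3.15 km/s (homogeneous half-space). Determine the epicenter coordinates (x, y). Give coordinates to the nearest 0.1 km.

Distance from S−P lag: d = Δt · v_P v_S / (v_P − v_S) = Δt · (5.75·3.15)/(5.75−3.15) ≈ 6.9663·Δt.
So d_ELK = 11.64, d_DUG = 114.38, d_YBH = 77.78 km.
Circle about each station: (x − 23.1)² + (y − 4.8)² = 11.64²; (x + 57.3)² + (y − 76.4)² = 114.38²; (x − 97.2)² + (y + 23.7)² = 77.78².
Subtracting pairs of circle equations eliminates x²+y² and gives linear equations (the radical axes):
-160.8 x + 143.2 y = -4383.69
148.2 x − 57.0 y = 3538.64
Solving the 2×2 system: x ≈ 21.3, y ≈ -6.7 km.

x ≈ 21.3 km, y ≈ -6.7 km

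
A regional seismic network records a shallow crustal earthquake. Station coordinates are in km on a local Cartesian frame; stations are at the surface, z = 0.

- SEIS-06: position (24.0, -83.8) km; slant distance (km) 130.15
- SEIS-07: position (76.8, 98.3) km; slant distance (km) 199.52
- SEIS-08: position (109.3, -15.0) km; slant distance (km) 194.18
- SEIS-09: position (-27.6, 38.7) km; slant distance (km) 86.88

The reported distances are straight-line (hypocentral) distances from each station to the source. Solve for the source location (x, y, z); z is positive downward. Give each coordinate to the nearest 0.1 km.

Each station gives a sphere (x−x_i)² + (y−y_i)² + z² = d_i² (stations at z=0).
Subtracting the SEIS-06 sphere from SEIS-07 and SEIS-08: z² cancels, leaving linear equations in x and y:
105.6 x + 364.2 y = -14906.52
170.6 x + 137.6 y = -16193.80
Solving: x ≈ -80.809, y ≈ -17.499 km (keep extra digits for the depth step; rounded: -80.8, -17.5).
Then from the SEIS-06 sphere: z² = 130.15² − (x − 24.0)² − (y + 83.8)² with x = -80.809, y = -17.499, so z ≈ 39.475 ≈ 39.5 km.
Check against SEIS-09 (with the unrounded solution): distance 86.88 ≈ 86.88 km. ✓

x ≈ -80.8 km, y ≈ -17.5 km, depth ≈ 39.5 km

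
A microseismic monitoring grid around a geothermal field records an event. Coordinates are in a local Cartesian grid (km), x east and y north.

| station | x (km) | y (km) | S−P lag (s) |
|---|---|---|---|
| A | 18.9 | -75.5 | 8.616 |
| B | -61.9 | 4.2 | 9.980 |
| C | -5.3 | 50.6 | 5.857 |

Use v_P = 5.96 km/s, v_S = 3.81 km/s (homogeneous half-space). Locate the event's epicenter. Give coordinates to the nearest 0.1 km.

(43.2, 12.2)

Distance from S−P lag: d = Δt · v_P v_S / (v_P − v_S) = Δt · (5.96·3.81)/(5.96−3.81) ≈ 10.5617·Δt.
So d_A = 91.00, d_B = 105.41, d_C = 61.86 km.
Circle about each station: (x − 18.9)² + (y + 75.5)² = 91.00²; (x + 61.9)² + (y − 4.2)² = 105.41²; (x + 5.3)² + (y − 50.6)² = 61.86².
Subtracting the A equation from the B and C equations removes the quadratic terms:
-161.6 x + 159.4 y = -5038.48
-48.4 x + 252.2 y = 985.33
Solving the 2×2 system: x ≈ 43.2, y ≈ 12.2 km.
Check against A (with the unrounded x, y): √((x − 18.9)²+(y + 75.5)²) = 91.01 ≈ 91.00 km. ✓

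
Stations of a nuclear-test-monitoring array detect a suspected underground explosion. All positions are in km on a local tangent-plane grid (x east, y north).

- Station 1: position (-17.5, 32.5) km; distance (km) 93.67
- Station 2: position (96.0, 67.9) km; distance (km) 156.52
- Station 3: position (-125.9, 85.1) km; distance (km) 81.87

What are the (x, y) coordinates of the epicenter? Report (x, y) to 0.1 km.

(-51.7, 119.7)

Circle about each station: (x + 17.5)² + (y − 32.5)² = 93.67²; (x − 96.0)² + (y − 67.9)² = 156.52²; (x + 125.9)² + (y − 85.1)² = 81.87².
Subtracting the Station 1 equation from the Station 2 and Station 3 equations removes the quadratic terms:
227.0 x + 70.8 y = -3260.53
-216.8 x + 105.2 y = 23801.69
Solving the 2×2 system: x ≈ -51.7, y ≈ 119.7 km.
Check against Station 1 (with the unrounded x, y): √((x + 17.5)²+(y − 32.5)²) = 93.67 ≈ 93.67 km. ✓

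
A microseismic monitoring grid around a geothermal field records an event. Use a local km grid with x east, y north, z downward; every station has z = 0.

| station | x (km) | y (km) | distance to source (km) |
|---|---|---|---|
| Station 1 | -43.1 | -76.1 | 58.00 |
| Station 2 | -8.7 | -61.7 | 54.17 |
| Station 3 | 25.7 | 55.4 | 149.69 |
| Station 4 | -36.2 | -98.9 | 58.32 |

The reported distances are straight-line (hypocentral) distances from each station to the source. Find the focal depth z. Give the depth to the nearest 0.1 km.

depth ≈ 50.8 km

Each station gives a sphere (x−x_i)² + (y−y_i)² + z² = d_i² (stations at z=0).
Subtracting the Station 1 sphere from Station 2 and Station 3: z² cancels, leaving linear equations in x and y:
68.8 x + 28.8 y = -3336.63
137.6 x + 263.0 y = -22962.27
Solving: x ≈ -15.301, y ≈ -79.304 km (keep extra digits for the depth step; rounded: -15.3, -79.3).
Then from the Station 1 sphere: z² = 58.00² − (x + 43.1)² − (y + 76.1)² with x = -15.301, y = -79.304, so z ≈ 50.803 ≈ 50.8 km.
Check against Station 4 (with the unrounded solution): distance 58.32 ≈ 58.32 km. ✓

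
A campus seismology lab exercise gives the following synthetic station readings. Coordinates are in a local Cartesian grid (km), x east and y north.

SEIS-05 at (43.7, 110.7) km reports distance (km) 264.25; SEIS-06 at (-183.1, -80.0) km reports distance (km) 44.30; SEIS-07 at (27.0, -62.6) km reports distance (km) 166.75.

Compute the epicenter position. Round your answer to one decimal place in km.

Circle about each station: (x − 43.7)² + (y − 110.7)² = 264.25²; (x + 183.1)² + (y + 80.0)² = 44.30²; (x − 27.0)² + (y + 62.6)² = 166.75².
Subtracting pairs of circle equations eliminates x²+y² and gives linear equations (the radical axes):
-453.6 x − 381.4 y = 93627.00
-33.4 x − 346.6 y = 32506.08
Solving the 2×2 system: x ≈ -138.8, y ≈ -80.4 km.

(-138.8, -80.4)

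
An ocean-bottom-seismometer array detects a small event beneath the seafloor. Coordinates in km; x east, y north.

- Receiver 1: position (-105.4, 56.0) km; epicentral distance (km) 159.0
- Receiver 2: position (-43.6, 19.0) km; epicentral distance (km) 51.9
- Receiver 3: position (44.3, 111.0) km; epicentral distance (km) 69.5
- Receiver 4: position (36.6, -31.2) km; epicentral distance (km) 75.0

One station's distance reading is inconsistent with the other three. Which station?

Receiver 2

Solve using three stations at a time. Using Receiver 1, Receiver 3, Receiver 4 (subtract circle equations pairwise → linear system) gives (x, y) ≈ (53.0, 42.0).
Distances from that point to each station vs reported:
  Receiver 1: calculated 159.0 vs reported 159.0 → residual 0.0 km
  Receiver 2: calculated 99.3 vs reported 51.9 → residual 47.4 km
  Receiver 3: calculated 69.5 vs reported 69.5 → residual 0.0 km
  Receiver 4: calculated 75.0 vs reported 75.0 → residual 0.0 km
Receiver 1, Receiver 3, Receiver 4 are mutually consistent (residuals ≈ 0); Receiver 2 is off by 47.4 km.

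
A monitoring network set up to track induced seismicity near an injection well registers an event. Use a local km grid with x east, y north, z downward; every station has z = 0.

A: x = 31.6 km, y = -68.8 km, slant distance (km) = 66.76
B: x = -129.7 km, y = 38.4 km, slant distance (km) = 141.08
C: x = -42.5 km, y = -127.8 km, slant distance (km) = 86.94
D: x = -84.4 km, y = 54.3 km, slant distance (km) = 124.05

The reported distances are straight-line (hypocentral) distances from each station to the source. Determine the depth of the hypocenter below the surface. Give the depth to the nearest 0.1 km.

z ≈ 31.8 km

Each station gives a sphere (x−x_i)² + (y−y_i)² + z² = d_i² (stations at z=0).
Subtracting the A sphere from B and C: z² cancels, leaving linear equations in x and y:
-322.6 x + 214.4 y = -2882.02
-148.2 x − 118.0 y = 9305.42
Solving: x ≈ -23.697, y ≈ -49.098 km (keep extra digits for the depth step; rounded: -23.7, -49.1).
Then from the A sphere: z² = 66.76² − (x − 31.6)² − (y + 68.8)² with x = -23.697, y = -49.098, so z ≈ 31.796 ≈ 31.8 km.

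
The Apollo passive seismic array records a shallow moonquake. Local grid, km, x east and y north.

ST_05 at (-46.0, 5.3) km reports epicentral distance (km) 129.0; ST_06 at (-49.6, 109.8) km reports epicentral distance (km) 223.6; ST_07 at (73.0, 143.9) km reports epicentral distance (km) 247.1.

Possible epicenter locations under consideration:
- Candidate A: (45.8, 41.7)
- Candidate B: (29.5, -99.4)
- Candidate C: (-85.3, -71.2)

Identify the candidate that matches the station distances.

For each candidate, compare |candidate − station| to the reported distance:
Candidate A: residuals ST_05 30.2, ST_06 106.4, ST_07 141.3 → max 141.3 km
Candidate B: residuals ST_05 0.1, ST_06 0.1, ST_07 0.1 → max 0.1 km
Candidate C: residuals ST_05 43.0, ST_06 39.1, ST_07 20.0 → max 43.0 km
Only Candidate B has all residuals ≈ 0.

Candidate B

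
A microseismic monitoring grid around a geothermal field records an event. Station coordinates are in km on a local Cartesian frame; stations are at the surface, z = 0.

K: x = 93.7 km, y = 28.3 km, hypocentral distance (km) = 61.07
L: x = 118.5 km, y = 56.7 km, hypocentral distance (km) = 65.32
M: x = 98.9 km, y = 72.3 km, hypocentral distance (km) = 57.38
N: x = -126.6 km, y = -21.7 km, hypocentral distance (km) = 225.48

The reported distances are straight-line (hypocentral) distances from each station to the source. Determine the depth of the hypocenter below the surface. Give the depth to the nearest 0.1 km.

Each station gives a sphere (x−x_i)² + (y−y_i)² + z² = d_i² (stations at z=0).
Subtracting the K sphere from L and M: z² cancels, leaving linear equations in x and y:
49.6 x + 56.8 y = 7139.40
10.4 x + 88.0 y = 5865.00
Solving: x ≈ 78.201, y ≈ 57.406 km (keep extra digits for the depth step; rounded: 78.2, 57.4).
Then from the K sphere: z² = 61.07² − (x − 93.7)² − (y − 28.3)² with x = 78.201, y = 57.406, so z ≈ 51.402 ≈ 51.4 km.

z ≈ 51.4 km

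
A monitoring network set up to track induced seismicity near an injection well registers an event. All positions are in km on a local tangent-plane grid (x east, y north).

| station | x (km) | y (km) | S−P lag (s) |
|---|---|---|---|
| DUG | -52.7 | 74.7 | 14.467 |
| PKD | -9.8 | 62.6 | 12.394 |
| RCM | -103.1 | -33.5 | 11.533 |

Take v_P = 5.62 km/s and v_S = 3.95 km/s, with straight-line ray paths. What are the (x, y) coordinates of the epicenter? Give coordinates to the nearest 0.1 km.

(37.2, -95.3)

Distance from S−P lag: d = Δt · v_P v_S / (v_P − v_S) = Δt · (5.62·3.95)/(5.62−3.95) ≈ 13.2928·Δt.
So d_DUG = 192.31, d_PKD = 164.75, d_RCM = 153.31 km.
Circle about each station: (x + 52.7)² + (y − 74.7)² = 192.31²; (x + 9.8)² + (y − 62.6)² = 164.75²; (x + 103.1)² + (y + 33.5)² = 153.31².
Subtracting the DUG equation from the PKD and RCM equations removes the quadratic terms:
85.8 x − 24.2 y = 5497.99
-100.8 x − 216.4 y = 16873.66
Solving the 2×2 system: x ≈ 37.2, y ≈ -95.3 km.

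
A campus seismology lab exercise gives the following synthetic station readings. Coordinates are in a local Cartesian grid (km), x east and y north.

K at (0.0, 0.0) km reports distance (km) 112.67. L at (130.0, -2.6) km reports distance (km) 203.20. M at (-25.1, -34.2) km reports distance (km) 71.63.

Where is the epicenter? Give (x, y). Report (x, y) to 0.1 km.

Circle about each station: x² + y² = 112.67²; (x − 130.0)² + (y + 2.6)² = 203.20²; (x + 25.1)² + (y + 34.2)² = 71.63².
Subtracting the K equation from the L and M equations removes the quadratic terms:
260.0 x − 5.2 y = -11688.95
-50.2 x − 68.4 y = 9363.32
Solving the 2×2 system: x ≈ -47.0, y ≈ -102.4 km.
Check against K (with the unrounded x, y): √(x²+y²) = 112.67 ≈ 112.67 km. ✓

(-47.0, -102.4)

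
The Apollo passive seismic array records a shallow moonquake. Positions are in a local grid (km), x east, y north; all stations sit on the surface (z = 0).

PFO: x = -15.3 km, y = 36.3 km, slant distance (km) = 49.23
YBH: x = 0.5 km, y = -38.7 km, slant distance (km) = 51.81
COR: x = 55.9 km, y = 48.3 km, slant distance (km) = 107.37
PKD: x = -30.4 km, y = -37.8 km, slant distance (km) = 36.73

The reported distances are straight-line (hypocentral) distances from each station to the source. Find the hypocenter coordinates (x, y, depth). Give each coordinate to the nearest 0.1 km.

Each station gives a sphere (x−x_i)² + (y−y_i)² + z² = d_i² (stations at z=0).
Subtracting the PFO sphere from YBH and COR: z² cancels, leaving linear equations in x and y:
31.6 x − 150.0 y = -314.52
142.4 x + 24.0 y = -5198.80
Solving: x ≈ -35.598, y ≈ -5.402 km (keep extra digits for the depth step; rounded: -35.6, -5.4).
Then from the PFO sphere: z² = 49.23² − (x + 15.3)² − (y − 36.3)² with x = -35.598, y = -5.402, so z ≈ 16.508 ≈ 16.5 km.

(-35.6, -5.4, 16.5)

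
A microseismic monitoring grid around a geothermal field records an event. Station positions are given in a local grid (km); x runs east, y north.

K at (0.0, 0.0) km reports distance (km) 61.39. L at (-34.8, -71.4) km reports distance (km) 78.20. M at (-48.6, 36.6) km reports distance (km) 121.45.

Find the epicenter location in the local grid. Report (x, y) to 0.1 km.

(39.5, -47.0)

Circle about each station: x² + y² = 61.39²; (x + 34.8)² + (y + 71.4)² = 78.20²; (x + 48.6)² + (y − 36.6)² = 121.45².
Subtracting pairs of circle equations eliminates x²+y² and gives linear equations (the radical axes):
-69.6 x − 142.8 y = 3962.49
-97.2 x + 73.2 y = -7279.85
Solving the 2×2 system: x ≈ 39.5, y ≈ -47.0 km.
Check against K (with the unrounded x, y): √(x²+y²) = 61.39 ≈ 61.39 km. ✓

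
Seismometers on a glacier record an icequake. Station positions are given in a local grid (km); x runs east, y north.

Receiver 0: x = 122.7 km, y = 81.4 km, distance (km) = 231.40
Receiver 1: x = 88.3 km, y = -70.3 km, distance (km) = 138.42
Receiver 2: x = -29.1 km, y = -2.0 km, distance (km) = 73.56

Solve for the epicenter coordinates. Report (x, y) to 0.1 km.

Circle about each station: (x − 122.7)² + (y − 81.4)² = 231.40²; (x − 88.3)² + (y + 70.3)² = 138.42²; (x + 29.1)² + (y + 2.0)² = 73.56².
Subtracting pairs of circle equations eliminates x²+y² and gives linear equations (the radical axes):
-68.8 x − 303.4 y = 25443.59
-303.6 x − 166.8 y = 27304.45
Solving the 2×2 system: x ≈ -50.1, y ≈ -72.5 km.
Check against Receiver 0 (with the unrounded x, y): √((x − 122.7)²+(y − 81.4)²) = 231.40 ≈ 231.40 km. ✓

x ≈ -50.1 km, y ≈ -72.5 km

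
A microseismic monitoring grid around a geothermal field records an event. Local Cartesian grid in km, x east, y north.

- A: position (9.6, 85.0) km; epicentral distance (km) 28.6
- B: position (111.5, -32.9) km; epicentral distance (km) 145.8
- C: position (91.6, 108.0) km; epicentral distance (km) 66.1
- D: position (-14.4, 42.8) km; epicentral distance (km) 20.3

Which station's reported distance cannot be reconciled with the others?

Solve using three stations at a time. Using A, B, D (subtract circle equations pairwise → linear system) gives (x, y) ≈ (-1.9, 58.8).
Distances from that point to each station vs reported:
  A: calculated 28.6 vs reported 28.6 → residual 0.0 km
  B: calculated 145.8 vs reported 145.8 → residual 0.0 km
  C: calculated 105.6 vs reported 66.1 → residual 39.5 km
  D: calculated 20.3 vs reported 20.3 → residual 0.0 km
A, B, D are mutually consistent (residuals ≈ 0); C is off by 39.5 km.

C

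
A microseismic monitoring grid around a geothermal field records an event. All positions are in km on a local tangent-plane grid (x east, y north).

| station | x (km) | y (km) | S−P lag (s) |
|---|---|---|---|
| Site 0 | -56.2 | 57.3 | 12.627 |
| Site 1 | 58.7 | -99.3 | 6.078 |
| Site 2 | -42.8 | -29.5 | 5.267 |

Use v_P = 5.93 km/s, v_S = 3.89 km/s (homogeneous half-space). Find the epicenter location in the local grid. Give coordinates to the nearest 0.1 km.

Distance from S−P lag: d = Δt · v_P v_S / (v_P − v_S) = Δt · (5.93·3.89)/(5.93−3.89) ≈ 11.3077·Δt.
So d_Site 0 = 142.78, d_Site 1 = 68.73, d_Site 2 = 59.56 km.
Circle about each station: (x + 56.2)² + (y − 57.3)² = 142.78²; (x − 58.7)² + (y + 99.3)² = 68.73²; (x + 42.8)² + (y + 29.5)² = 59.56².
Subtracting the Site 0 equation from the Site 1 and Site 2 equations removes the quadratic terms:
229.8 x − 313.2 y = 22526.77
26.8 x − 173.6 y = 13099.09
Solving the 2×2 system: x ≈ -6.1, y ≈ -76.4 km.
Check against Site 0 (with the unrounded x, y): √((x + 56.2)²+(y − 57.3)²) = 142.78 ≈ 142.78 km. ✓

-6.1 km east, -76.4 km north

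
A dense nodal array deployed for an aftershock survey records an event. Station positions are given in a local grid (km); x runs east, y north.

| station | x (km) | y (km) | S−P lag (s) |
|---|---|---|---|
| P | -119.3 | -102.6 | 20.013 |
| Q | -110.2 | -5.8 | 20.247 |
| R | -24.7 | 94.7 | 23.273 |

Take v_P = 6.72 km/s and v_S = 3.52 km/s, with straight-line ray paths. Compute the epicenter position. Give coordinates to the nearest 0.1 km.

Distance from S−P lag: d = Δt · v_P v_S / (v_P − v_S) = Δt · (6.72·3.52)/(6.72−3.52) ≈ 7.3920·Δt.
So d_P = 147.94, d_Q = 149.67, d_R = 172.03 km.
Circle about each station: (x + 119.3)² + (y + 102.6)² = 147.94²; (x + 110.2)² + (y + 5.8)² = 149.67²; (x + 24.7)² + (y − 94.7)² = 172.03².
Subtracting pairs of circle equations eliminates x²+y² and gives linear equations (the radical axes):
18.2 x + 193.6 y = -13096.44
189.2 x + 394.6 y = -22889.15
Solving the 2×2 system: x ≈ 25.0, y ≈ -70.0 km.
Check against P (with the unrounded x, y): √((x + 119.3)²+(y + 102.6)²) = 147.95 ≈ 147.94 km. ✓

x ≈ 25.0 km, y ≈ -70.0 km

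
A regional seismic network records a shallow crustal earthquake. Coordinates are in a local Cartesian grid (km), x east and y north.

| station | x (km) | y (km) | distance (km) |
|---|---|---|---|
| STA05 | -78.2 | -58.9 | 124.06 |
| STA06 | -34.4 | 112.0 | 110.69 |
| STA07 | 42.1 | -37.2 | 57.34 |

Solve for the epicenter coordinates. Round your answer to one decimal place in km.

(20.7, 16.0)

Circle about each station: (x + 78.2)² + (y + 58.9)² = 124.06²; (x + 34.4)² + (y − 112.0)² = 110.69²; (x − 42.1)² + (y + 37.2)² = 57.34².
Subtracting the STA05 equation from the STA06 and STA07 equations removes the quadratic terms:
87.6 x + 341.8 y = 7281.52
240.6 x + 43.4 y = 5674.81
Solving the 2×2 system: x ≈ 20.7, y ≈ 16.0 km.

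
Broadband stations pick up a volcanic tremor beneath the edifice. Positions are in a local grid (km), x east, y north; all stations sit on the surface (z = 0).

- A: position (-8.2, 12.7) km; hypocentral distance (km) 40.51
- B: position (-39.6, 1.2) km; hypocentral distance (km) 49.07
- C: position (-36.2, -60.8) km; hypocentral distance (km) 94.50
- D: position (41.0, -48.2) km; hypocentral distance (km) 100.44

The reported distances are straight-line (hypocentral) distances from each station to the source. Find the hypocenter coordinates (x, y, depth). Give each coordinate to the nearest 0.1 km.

(-17.9, 23.9, 37.7)

Each station gives a sphere (x−x_i)² + (y−y_i)² + z² = d_i² (stations at z=0).
Subtracting the A sphere from B and C: z² cancels, leaving linear equations in x and y:
-62.8 x − 23.0 y = 574.27
-56.0 x − 147.0 y = -2510.64
Solving: x ≈ -17.896, y ≈ 23.897 km (keep extra digits for the depth step; rounded: -17.9, 23.9).
Then from the A sphere: z² = 40.51² − (x + 8.2)² − (y − 12.7)² with x = -17.896, y = 23.897, so z ≈ 37.705 ≈ 37.7 km.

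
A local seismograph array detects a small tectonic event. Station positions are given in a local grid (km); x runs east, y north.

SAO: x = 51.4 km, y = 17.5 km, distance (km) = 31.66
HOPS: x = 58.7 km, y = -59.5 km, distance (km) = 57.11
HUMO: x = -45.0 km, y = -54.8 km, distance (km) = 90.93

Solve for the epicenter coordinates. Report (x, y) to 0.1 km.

(33.2, -8.4)

Circle about each station: (x − 51.4)² + (y − 17.5)² = 31.66²; (x − 58.7)² + (y + 59.5)² = 57.11²; (x + 45.0)² + (y + 54.8)² = 90.93².
Subtracting the SAO equation from the HOPS and HUMO equations removes the quadratic terms:
14.6 x − 154.0 y = 1778.53
-192.8 x − 144.6 y = -5186.08
Solving the 2×2 system: x ≈ 33.2, y ≈ -8.4 km.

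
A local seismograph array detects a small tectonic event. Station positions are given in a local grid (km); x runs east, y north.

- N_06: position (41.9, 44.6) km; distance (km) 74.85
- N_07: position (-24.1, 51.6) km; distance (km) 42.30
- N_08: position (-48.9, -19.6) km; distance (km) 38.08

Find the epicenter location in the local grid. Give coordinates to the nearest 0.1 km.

(-24.1, 9.3)

Circle about each station: (x − 41.9)² + (y − 44.6)² = 74.85²; (x + 24.1)² + (y − 51.6)² = 42.30²; (x + 48.9)² + (y + 19.6)² = 38.08².
Subtracting the N_06 equation from the N_07 and N_08 equations removes the quadratic terms:
-132.0 x + 14.0 y = 3311.83
-181.6 x − 128.4 y = 3183.04
Solving the 2×2 system: x ≈ -24.1, y ≈ 9.3 km.
Check against N_06 (with the unrounded x, y): √((x − 41.9)²+(y − 44.6)²) = 74.85 ≈ 74.85 km. ✓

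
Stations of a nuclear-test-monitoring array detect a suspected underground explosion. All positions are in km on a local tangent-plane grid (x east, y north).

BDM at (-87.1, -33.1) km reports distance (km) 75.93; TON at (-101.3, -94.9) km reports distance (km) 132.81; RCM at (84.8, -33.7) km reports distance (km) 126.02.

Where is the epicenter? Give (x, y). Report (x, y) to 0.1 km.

Circle about each station: (x + 87.1)² + (y + 33.1)² = 75.93²; (x + 101.3)² + (y + 94.9)² = 132.81²; (x − 84.8)² + (y + 33.7)² = 126.02².
Subtracting the BDM equation from the TON and RCM equations removes the quadratic terms:
-28.4 x − 123.6 y = -1287.45
343.8 x − 1.2 y = -10470.97
Solving the 2×2 system: x ≈ -30.4, y ≈ 17.4 km.
Check against BDM (with the unrounded x, y): √((x + 87.1)²+(y + 33.1)²) = 75.93 ≈ 75.93 km. ✓

(-30.4, 17.4)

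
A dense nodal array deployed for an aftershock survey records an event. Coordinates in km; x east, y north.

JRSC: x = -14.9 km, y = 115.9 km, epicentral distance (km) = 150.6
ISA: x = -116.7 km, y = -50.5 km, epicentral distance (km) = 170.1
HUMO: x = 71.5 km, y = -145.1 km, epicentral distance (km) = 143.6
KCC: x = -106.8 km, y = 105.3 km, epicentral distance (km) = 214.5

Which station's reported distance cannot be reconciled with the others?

ISA

Solve using three stations at a time. Using JRSC, HUMO, KCC (subtract circle equations pairwise → linear system) gives (x, y) ≈ (79.0, -1.7).
Distances from that point to each station vs reported:
  JRSC: calculated 150.6 vs reported 150.6 → residual 0.0 km
  ISA: calculated 201.7 vs reported 170.1 → residual 31.6 km
  HUMO: calculated 143.5 vs reported 143.6 → residual 0.1 km
  KCC: calculated 214.5 vs reported 214.5 → residual 0.0 km
JRSC, HUMO, KCC are mutually consistent (residuals ≈ 0); ISA is off by 31.6 km.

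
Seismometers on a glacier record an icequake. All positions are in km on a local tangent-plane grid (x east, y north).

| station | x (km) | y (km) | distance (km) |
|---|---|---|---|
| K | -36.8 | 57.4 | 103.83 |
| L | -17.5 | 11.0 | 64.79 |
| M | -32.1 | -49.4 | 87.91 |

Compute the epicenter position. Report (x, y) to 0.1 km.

44.8 km east, -6.8 km north

Circle about each station: (x + 36.8)² + (y − 57.4)² = 103.83²; (x + 17.5)² + (y − 11.0)² = 64.79²; (x + 32.1)² + (y + 49.4)² = 87.91².
Subtracting the K equation from the L and M equations removes the quadratic terms:
38.6 x − 92.8 y = 2361.17
9.4 x − 213.6 y = 1874.27
Solving the 2×2 system: x ≈ 44.8, y ≈ -6.8 km.
Check against K (with the unrounded x, y): √((x + 36.8)²+(y − 57.4)²) = 103.84 ≈ 103.83 km. ✓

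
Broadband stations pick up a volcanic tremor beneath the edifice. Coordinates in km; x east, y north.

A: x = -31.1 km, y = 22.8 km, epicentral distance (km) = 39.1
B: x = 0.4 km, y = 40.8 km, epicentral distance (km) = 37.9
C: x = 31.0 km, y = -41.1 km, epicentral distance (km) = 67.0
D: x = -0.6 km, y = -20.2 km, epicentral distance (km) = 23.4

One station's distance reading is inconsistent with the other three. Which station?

C

Solve using three stations at a time. Using A, B, D (subtract circle equations pairwise → linear system) gives (x, y) ≈ (2.6, 3.0).
Distances from that point to each station vs reported:
  A: calculated 39.1 vs reported 39.1 → residual 0.0 km
  B: calculated 37.9 vs reported 37.9 → residual 0.0 km
  C: calculated 52.4 vs reported 67.0 → residual 14.6 km
  D: calculated 23.4 vs reported 23.4 → residual 0.0 km
A, B, D are mutually consistent (residuals ≈ 0); C is off by 14.6 km.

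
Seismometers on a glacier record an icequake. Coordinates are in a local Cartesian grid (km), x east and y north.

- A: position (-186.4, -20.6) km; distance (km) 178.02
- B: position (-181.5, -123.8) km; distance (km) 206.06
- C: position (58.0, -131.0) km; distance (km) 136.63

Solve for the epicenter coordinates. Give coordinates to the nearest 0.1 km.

-8.6 km east, -11.7 km north

Circle about each station: (x + 186.4)² + (y + 20.6)² = 178.02²; (x + 181.5)² + (y + 123.8)² = 206.06²; (x − 58.0)² + (y + 131.0)² = 136.63².
Subtracting the A equation from the B and C equations removes the quadratic terms:
9.8 x − 206.4 y = 2329.77
488.8 x − 220.8 y = -1620.96
Solving the 2×2 system: x ≈ -8.6, y ≈ -11.7 km.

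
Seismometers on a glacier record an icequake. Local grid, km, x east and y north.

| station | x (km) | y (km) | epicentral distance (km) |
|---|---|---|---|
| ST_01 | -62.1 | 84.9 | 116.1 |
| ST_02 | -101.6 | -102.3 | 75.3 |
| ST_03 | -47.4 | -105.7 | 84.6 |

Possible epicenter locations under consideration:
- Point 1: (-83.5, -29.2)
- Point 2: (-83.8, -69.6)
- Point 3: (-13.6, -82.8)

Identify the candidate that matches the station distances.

Point 1

For each candidate, compare |candidate − station| to the reported distance:
Point 1: residuals ST_01 0.0, ST_02 0.0, ST_03 0.0 → max 0.0 km
Point 2: residuals ST_01 39.9, ST_02 38.1, ST_03 33.3 → max 39.9 km
Point 3: residuals ST_01 58.5, ST_02 14.8, ST_03 43.8 → max 58.5 km
Only Point 1 has all residuals ≈ 0.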